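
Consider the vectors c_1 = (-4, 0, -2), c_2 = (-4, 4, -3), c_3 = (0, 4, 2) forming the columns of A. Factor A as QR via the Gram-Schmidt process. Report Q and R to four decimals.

e_1 = c_1/‖c_1‖ = (-4, 0, -2)/4.4721 = (-0.8944, 0.0000, -0.4472).
r_{12} = e_1·c_2 = 4.9193.
u_2 = c_2 − 4.9193·e_1 = (0.4000, 4.0000, -0.8000).
‖u_2‖ = 4.0988, so e_2 = (0.0976, 0.9759, -0.1952).
r_{13} = e_1·c_3 = -0.8944; r_{23} = e_2·c_3 = 3.5132.
u_3 = c_3 + 0.8944·e_1 − 3.5132·e_2 = (-1.1429, 0.5714, 2.2857).
‖u_3‖ = 2.6186, so e_3 = (-0.4364, 0.2182, 0.8729).

Q = [[-0.8944, 0.0976, -0.4364], [0.0000, 0.9759, 0.2182], [-0.4472, -0.1952, 0.8729]], R = [[4.4721, 4.9193, -0.8944], [0.0000, 4.0988, 3.5132], [0.0000, 0.0000, 2.6186]]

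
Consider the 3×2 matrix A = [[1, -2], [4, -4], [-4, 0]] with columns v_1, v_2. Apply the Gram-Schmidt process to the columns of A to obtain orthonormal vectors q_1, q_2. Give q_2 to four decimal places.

q_2 = (-0.4558, -0.5698, -0.6838)

q_1 = v_1/‖v_1‖ = (1, 4, -4)/5.7446 = (0.1741, 0.6963, -0.6963).
r_{12} = q_1·v_2 = -3.1334.
u_2 = v_2 + 3.1334·q_1 = (-1.4545, -1.8182, -2.1818).
‖u_2‖ = 3.1909, so q_2 = (-0.4558, -0.5698, -0.6838).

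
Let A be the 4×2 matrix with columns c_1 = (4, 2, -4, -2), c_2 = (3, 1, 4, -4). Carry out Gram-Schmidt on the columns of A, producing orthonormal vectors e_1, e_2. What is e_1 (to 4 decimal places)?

e_1 = c_1/‖c_1‖ = (4, 2, -4, -2)/6.3246 = (0.6325, 0.3162, -0.6325, -0.3162).

e_1 = (0.6325, 0.3162, -0.6325, -0.3162)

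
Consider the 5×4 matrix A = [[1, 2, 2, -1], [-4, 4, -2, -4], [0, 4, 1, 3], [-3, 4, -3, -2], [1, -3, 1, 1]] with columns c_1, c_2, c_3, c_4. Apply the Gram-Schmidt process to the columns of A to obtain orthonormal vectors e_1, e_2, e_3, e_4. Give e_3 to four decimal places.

c_1 = (1, -4, 0, -3, 1); ‖c_1‖ = 5.1962, so e_1 = (0.1925, -0.7698, 0.0000, -0.5774, 0.1925).
e_1·c_2 = 0.1925·2 + (-0.7698)·4 + 0.0000·4 + (-0.5774)·4 + 0.1925·(-3) = -5.5811.
u_2 = c_2 + 5.5811·e_1 = (3.0741, -0.2963, 4.0000, 0.7778, -1.9259).
‖u_2‖ = 5.4637, so e_2 = (0.5626, -0.0542, 0.7321, 0.1424, -0.3525).
e_1·c_3 = 0.1925·2 + (-0.7698)·(-2) + 0.0000·1 + (-0.5774)·(-3) + 0.1925·1 = 3.8490; e_2·c_3 = 0.5626·2 + (-0.0542)·(-2) + 0.7321·1 + 0.1424·(-3) + (-0.3525)·1 = 1.1863.
u_3 = c_3 − 3.8490·e_1 − 1.1863·e_2 = (0.5918, 1.0273, 0.1315, -0.9467, 0.6774).
‖u_3‖ = 1.6667, so e_3 = (0.3551, 0.6164, 0.0789, -0.5680, 0.4064).

e_3 = (0.3551, 0.6164, 0.0789, -0.5680, 0.4064)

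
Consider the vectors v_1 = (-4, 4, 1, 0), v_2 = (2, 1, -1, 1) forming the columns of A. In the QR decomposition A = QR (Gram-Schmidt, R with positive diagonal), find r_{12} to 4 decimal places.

r_{12} = -0.8704

v_1 = (-4, 4, 1, 0); ‖v_1‖ = 5.7446, so q_1 = (-0.6963, 0.6963, 0.1741, 0.0000).
r_{12} = q_1·v_2 = -0.8704.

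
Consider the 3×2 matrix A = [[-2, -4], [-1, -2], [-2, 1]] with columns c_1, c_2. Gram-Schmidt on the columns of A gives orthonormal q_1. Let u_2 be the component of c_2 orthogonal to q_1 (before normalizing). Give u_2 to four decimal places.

u_2 = (-2.2222, -1.1111, 2.7778)

c_1 = (-2, -1, -2); ‖c_1‖ = 3.0000, so q_1 = (-0.6667, -0.3333, -0.6667).
q_1·c_2 = (-0.6667)·(-4) + (-0.3333)·(-2) + (-0.6667)·1 = 2.6667.
u_2 = c_2 − 2.6667·q_1 = (-2.2222, -1.1111, 2.7778).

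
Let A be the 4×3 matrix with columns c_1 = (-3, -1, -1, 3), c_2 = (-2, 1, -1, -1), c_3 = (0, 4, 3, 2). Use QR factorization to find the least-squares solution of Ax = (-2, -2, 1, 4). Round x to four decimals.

x = (1.0873, -0.8788, 0.1106)

e_1 = c_1/‖c_1‖ = (-3, -1, -1, 3)/4.4721 = (-0.6708, -0.2236, -0.2236, 0.6708).
r_{12} = e_1·c_2 = 0.6708.
u_2 = c_2 − 0.6708·e_1 = (-1.5500, 1.1500, -0.8500, -1.4500).
‖u_2‖ = 2.5593, so e_2 = (-0.6056, 0.4493, -0.3321, -0.5666).
r_{13} = e_1·c_3 = -0.2236; r_{23} = e_2·c_3 = -0.3321.
u_3 = c_3 + 0.2236·e_1 + 0.3321·e_2 = (-0.3511, 4.0992, 2.8397, 1.9618).
‖u_3‖ = 5.3703, so e_3 = (-0.0654, 0.7633, 0.5288, 0.3653).
Qᵀb = (4.2485, -2.2858, 0.5942).
Back-substitute: x_3 = 0.5942/5.3703 = 0.1106.
x_2 = (-2.2858 + 0.3321·0.1106)/2.5593 = -0.8788.
x_1 = (4.2485 − 0.6708·(-0.8788) + 0.2236·0.1106)/4.4721 = 1.0873.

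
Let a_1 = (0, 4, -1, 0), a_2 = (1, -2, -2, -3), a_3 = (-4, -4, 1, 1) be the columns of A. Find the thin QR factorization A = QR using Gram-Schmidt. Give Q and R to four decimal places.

Q = [[0.0000, 0.2509, -0.9542], [0.9701, -0.1476, -0.0695], [-0.2425, -0.5904, -0.2780], [0.0000, -0.7528, -0.0864]], R = [[4.1231, -1.4552, -4.1231], [0.0000, 3.9853, -1.7565], [0.0000, 0.0000, 3.7303]]

a_1 = (0, 4, -1, 0); ‖a_1‖ = 4.1231, so e_1 = (0.0000, 0.9701, -0.2425, 0.0000).
e_1·a_2 = 0.0000·1 + 0.9701·(-2) + (-0.2425)·(-2) + 0.0000·(-3) = -1.4552.
u_2 = a_2 + 1.4552·e_1 = (1.0000, -0.5882, -2.3529, -3.0000).
‖u_2‖ = 3.9853, so e_2 = (0.2509, -0.1476, -0.5904, -0.7528).
e_1·a_3 = 0.0000·(-4) + 0.9701·(-4) + (-0.2425)·1 + 0.0000·1 = -4.1231; e_2·a_3 = 0.2509·(-4) + (-0.1476)·(-4) + (-0.5904)·1 + (-0.7528)·1 = -1.7565.
u_3 = a_3 + 4.1231·e_1 + 1.7565·e_2 = (-3.5593, -0.2593, -1.0370, -0.3222).
‖u_3‖ = 3.7303, so e_3 = (-0.9542, -0.0695, -0.2780, -0.0864).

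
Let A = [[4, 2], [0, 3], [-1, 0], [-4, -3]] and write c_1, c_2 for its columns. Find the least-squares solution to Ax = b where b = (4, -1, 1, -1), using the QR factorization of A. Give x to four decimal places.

x = (0.7914, -0.3558)

c_1 = (4, 0, -1, -4); ‖c_1‖ = 5.7446, so e_1 = (0.6963, 0.0000, -0.1741, -0.6963).
e_1·c_2 = 0.6963·2 + 0.0000·3 + (-0.1741)·0 + (-0.6963)·(-3) = 3.4816.
u_2 = c_2 − 3.4816·e_1 = (-0.4242, 3.0000, 0.6061, -0.5758).
‖u_2‖ = 3.1431, so e_2 = (-0.1350, 0.9545, 0.1928, -0.1832).
Qᵀb = (3.3075, -1.1184).
Back-substitute: x_2 = -1.1184/3.1431 = -0.3558.
x_1 = (3.3075 − 3.4816·(-0.3558))/5.7446 = 0.7914.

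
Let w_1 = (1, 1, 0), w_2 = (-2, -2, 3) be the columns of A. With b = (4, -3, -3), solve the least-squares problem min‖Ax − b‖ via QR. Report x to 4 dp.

e_1 = w_1/‖w_1‖ = (1, 1, 0)/1.4142 = (0.7071, 0.7071, 0.0000).
r_{12} = e_1·w_2 = -2.8284.
u_2 = w_2 + 2.8284·e_1 = (0.0000, 0.0000, 3.0000).
‖u_2‖ = 3.0000, so e_2 = (0.0000, 0.0000, 1.0000).
Qᵀb = (0.7071, -3.0000).
Back-substitute: x_2 = -3.0000/3.0000 = -1.0000.
x_1 = (0.7071 + 2.8284·(-1.0000))/1.4142 = -1.5000.

x = (-1.5000, -1.0000)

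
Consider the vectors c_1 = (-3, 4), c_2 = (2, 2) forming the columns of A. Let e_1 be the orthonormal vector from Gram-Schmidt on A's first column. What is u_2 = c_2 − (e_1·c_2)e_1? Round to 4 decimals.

e_1 = c_1/‖c_1‖ = (-3, 4)/5.0000 = (-0.6000, 0.8000).
r_{12} = e_1·c_2 = 0.4000.
u_2 = c_2 − 0.4000·e_1 = (2.2400, 1.6800).

u_2 = (2.2400, 1.6800)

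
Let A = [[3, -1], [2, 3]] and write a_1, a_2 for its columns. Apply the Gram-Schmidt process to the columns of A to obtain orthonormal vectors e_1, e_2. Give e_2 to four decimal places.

a_1 = (3, 2); ‖a_1‖ = 3.6056, so e_1 = (0.8321, 0.5547).
e_1·a_2 = 0.8321·(-1) + 0.5547·3 = 0.8321.
u_2 = a_2 − 0.8321·e_1 = (-1.6923, 2.5385).
‖u_2‖ = 3.0509, so e_2 = (-0.5547, 0.8321).

e_2 = (-0.5547, 0.8321)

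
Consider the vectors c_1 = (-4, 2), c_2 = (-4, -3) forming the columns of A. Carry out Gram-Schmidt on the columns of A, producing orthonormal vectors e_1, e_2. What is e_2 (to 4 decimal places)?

e_1 = c_1/‖c_1‖ = (-4, 2)/4.4721 = (-0.8944, 0.4472).
r_{12} = e_1·c_2 = 2.2361.
u_2 = c_2 − 2.2361·e_1 = (-2.0000, -4.0000).
‖u_2‖ = 4.4721, so e_2 = (-0.4472, -0.8944).

e_2 = (-0.4472, -0.8944)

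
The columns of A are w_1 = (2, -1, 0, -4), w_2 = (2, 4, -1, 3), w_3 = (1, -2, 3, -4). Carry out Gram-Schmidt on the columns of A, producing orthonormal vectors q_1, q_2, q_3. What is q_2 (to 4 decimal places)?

q_1 = w_1/‖w_1‖ = (2, -1, 0, -4)/4.5826 = (0.4364, -0.2182, 0.0000, -0.8729).
r_{12} = q_1·w_2 = -2.6186.
u_2 = w_2 + 2.6186·q_1 = (3.1429, 3.4286, -1.0000, 0.7143).
‖u_2‖ = 4.8107, so q_2 = (0.6533, 0.7127, -0.2079, 0.1485).

q_2 = (0.6533, 0.7127, -0.2079, 0.1485)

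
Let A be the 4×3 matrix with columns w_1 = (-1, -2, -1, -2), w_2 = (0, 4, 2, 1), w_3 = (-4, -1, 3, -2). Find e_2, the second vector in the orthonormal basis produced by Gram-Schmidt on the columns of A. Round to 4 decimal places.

w_1 = (-1, -2, -1, -2); ‖w_1‖ = 3.1623, so e_1 = (-0.3162, -0.6325, -0.3162, -0.6325).
e_1·w_2 = (-0.3162)·0 + (-0.6325)·4 + (-0.3162)·2 + (-0.6325)·1 = -3.7947.
u_2 = w_2 + 3.7947·e_1 = (-1.2000, 1.6000, 0.8000, -1.4000).
‖u_2‖ = 2.5690, so e_2 = (-0.4671, 0.6228, 0.3114, -0.5449).

e_2 = (-0.4671, 0.6228, 0.3114, -0.5449)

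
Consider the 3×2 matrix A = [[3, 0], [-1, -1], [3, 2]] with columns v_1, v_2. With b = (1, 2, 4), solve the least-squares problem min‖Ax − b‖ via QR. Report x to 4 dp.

v_1 = (3, -1, 3); ‖v_1‖ = 4.3589, so e_1 = (0.6882, -0.2294, 0.6882).
e_1·v_2 = 0.6882·0 + (-0.2294)·(-1) + 0.6882·2 = 1.6059.
u_2 = v_2 − 1.6059·e_1 = (-1.1053, -0.6316, 0.8947).
‖u_2‖ = 1.5560, so e_2 = (-0.7103, -0.4059, 0.5750).
Qᵀb = (2.9824, 0.7780).
Back-substitute: x_2 = 0.7780/1.5560 = 0.5000.
x_1 = (2.9824 − 1.6059·0.5000)/4.3589 = 0.5000.

x = (0.5000, 0.5000)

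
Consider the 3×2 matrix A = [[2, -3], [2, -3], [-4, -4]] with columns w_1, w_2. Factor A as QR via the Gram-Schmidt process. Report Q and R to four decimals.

Q = [[0.4082, -0.5774], [0.4082, -0.5774], [-0.8165, -0.5774]], R = [[4.8990, 0.8165], [0.0000, 5.7735]]

w_1 = (2, 2, -4); ‖w_1‖ = 4.8990, so q_1 = (0.4082, 0.4082, -0.8165).
q_1·w_2 = 0.4082·(-3) + 0.4082·(-3) + (-0.8165)·(-4) = 0.8165.
u_2 = w_2 − 0.8165·q_1 = (-3.3333, -3.3333, -3.3333).
‖u_2‖ = 5.7735, so q_2 = (-0.5774, -0.5774, -0.5774).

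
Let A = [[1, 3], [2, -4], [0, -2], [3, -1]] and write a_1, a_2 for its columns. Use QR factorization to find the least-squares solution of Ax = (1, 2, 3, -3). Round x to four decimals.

a_1 = (1, 2, 0, 3); ‖a_1‖ = 3.7417, so e_1 = (0.2673, 0.5345, 0.0000, 0.8018).
e_1·a_2 = 0.2673·3 + 0.5345·(-4) + 0.0000·(-2) + 0.8018·(-1) = -2.1381.
u_2 = a_2 + 2.1381·e_1 = (3.5714, -2.8571, -2.0000, 0.7143).
‖u_2‖ = 5.0427, so e_2 = (0.7082, -0.5666, -0.3966, 0.1416).
Qᵀb = (-1.0690, -2.0397).
Back-substitute: x_2 = -2.0397/5.0427 = -0.4045.
x_1 = (-1.0690 + 2.1381·(-0.4045))/3.7417 = -0.5169.

x = (-0.5169, -0.4045)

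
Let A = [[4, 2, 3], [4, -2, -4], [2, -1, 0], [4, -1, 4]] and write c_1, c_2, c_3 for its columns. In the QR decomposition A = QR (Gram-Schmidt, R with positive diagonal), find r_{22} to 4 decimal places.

c_1 = (4, 4, 2, 4); ‖c_1‖ = 7.2111, so q_1 = (0.5547, 0.5547, 0.2774, 0.5547).
q_1·c_2 = 0.5547·2 + 0.5547·(-2) + 0.2774·(-1) + 0.5547·(-1) = -0.8321.
u_2 = c_2 + 0.8321·q_1 = (2.4615, -1.5385, -0.7692, -0.5385).
r_{22} = ‖u_2‖ = 3.0509.

r_{22} = 3.0509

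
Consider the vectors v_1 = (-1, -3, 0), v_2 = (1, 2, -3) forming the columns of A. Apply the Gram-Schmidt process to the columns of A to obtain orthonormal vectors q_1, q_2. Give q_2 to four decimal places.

q_2 = (0.0994, -0.0331, -0.9945)

v_1 = (-1, -3, 0); ‖v_1‖ = 3.1623, so q_1 = (-0.3162, -0.9487, 0.0000).
q_1·v_2 = (-0.3162)·1 + (-0.9487)·2 + 0.0000·(-3) = -2.2136.
u_2 = v_2 + 2.2136·q_1 = (0.3000, -0.1000, -3.0000).
‖u_2‖ = 3.0166, so q_2 = (0.0994, -0.0331, -0.9945).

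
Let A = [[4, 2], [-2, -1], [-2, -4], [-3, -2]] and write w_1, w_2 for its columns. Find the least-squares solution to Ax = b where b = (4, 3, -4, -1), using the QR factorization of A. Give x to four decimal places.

e_1 = w_1/‖w_1‖ = (4, -2, -2, -3)/5.7446 = (0.6963, -0.3482, -0.3482, -0.5222).
r_{12} = e_1·w_2 = 4.1779.
u_2 = w_2 − 4.1779·e_1 = (-0.9091, 0.4545, -2.5455, 0.1818).
‖u_2‖ = 2.7469, so e_2 = (-0.3310, 0.1655, -0.9267, 0.0662).
Qᵀb = (3.6556, 2.8131).
Back-substitute: x_2 = 2.8131/2.7469 = 1.0241.
x_1 = (3.6556 − 4.1779·1.0241)/5.7446 = -0.1084.

x = (-0.1084, 1.0241)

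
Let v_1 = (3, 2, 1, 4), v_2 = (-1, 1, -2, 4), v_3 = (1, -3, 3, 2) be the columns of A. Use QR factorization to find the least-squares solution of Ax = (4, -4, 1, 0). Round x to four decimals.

x = (0.1949, -0.5048, 0.7144)

q_1 = v_1/‖v_1‖ = (3, 2, 1, 4)/5.4772 = (0.5477, 0.3651, 0.1826, 0.7303).
r_{12} = q_1·v_2 = 2.3735.
u_2 = v_2 − 2.3735·q_1 = (-2.3000, 0.1333, -2.4333, 2.2667).
‖u_2‖ = 4.0456, so q_2 = (-0.5685, 0.0330, -0.6015, 0.5603).
r_{13} = q_1·v_3 = 1.4606; r_{23} = q_2·v_3 = -1.3513.
u_3 = v_3 − 1.4606·q_1 + 1.3513·q_2 = (-0.5682, -3.4888, 1.9206, 1.6904).
‖u_3‖ = 4.3636, so q_3 = (-0.1302, -0.7995, 0.4401, 0.3874).
Qᵀb = (0.9129, -3.0074, 3.1174).
Back-substitute: x_3 = 3.1174/4.3636 = 0.7144.
x_2 = (-3.0074 + 1.3513·0.7144)/4.0456 = -0.5048.
x_1 = (0.9129 − 2.3735·(-0.5048) − 1.4606·0.7144)/5.4772 = 0.1949.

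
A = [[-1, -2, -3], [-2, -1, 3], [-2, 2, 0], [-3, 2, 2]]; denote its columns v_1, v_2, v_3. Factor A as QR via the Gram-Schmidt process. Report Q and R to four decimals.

v_1 = (-1, -2, -2, -3); ‖v_1‖ = 4.2426, so q_1 = (-0.2357, -0.4714, -0.4714, -0.7071).
q_1·v_2 = (-0.2357)·(-2) + (-0.4714)·(-1) + (-0.4714)·2 + (-0.7071)·2 = -1.4142.
u_2 = v_2 + 1.4142·q_1 = (-2.3333, -1.6667, 1.3333, 1.0000).
‖u_2‖ = 3.3166, so q_2 = (-0.7035, -0.5025, 0.4020, 0.3015).
q_1·v_3 = (-0.2357)·(-3) + (-0.4714)·3 + (-0.4714)·0 + (-0.7071)·2 = -2.1213; q_2·v_3 = (-0.7035)·(-3) + (-0.5025)·3 + 0.4020·0 + 0.3015·2 = 1.2060.
u_3 = v_3 + 2.1213·q_1 − 1.2060·q_2 = (-2.6515, 2.6061, -1.4848, 0.1364).
‖u_3‖ = 4.0057, so q_3 = (-0.6619, 0.6506, -0.3707, 0.0340).

Q = [[-0.2357, -0.7035, -0.6619], [-0.4714, -0.5025, 0.6506], [-0.4714, 0.4020, -0.3707], [-0.7071, 0.3015, 0.0340]], R = [[4.2426, -1.4142, -2.1213], [0.0000, 3.3166, 1.2060], [0.0000, 0.0000, 4.0057]]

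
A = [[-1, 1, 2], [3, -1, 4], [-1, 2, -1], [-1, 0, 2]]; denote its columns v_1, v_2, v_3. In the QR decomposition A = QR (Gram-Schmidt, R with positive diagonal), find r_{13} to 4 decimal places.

v_1 = (-1, 3, -1, -1); ‖v_1‖ = 3.4641, so q_1 = (-0.2887, 0.8660, -0.2887, -0.2887).
r_{13} = q_1·v_3 = 2.5981.

r_{13} = 2.5981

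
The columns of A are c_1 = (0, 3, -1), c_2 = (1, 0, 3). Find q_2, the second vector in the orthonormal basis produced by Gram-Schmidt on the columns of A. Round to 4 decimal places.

c_1 = (0, 3, -1); ‖c_1‖ = 3.1623, so q_1 = (0.0000, 0.9487, -0.3162).
q_1·c_2 = 0.0000·1 + 0.9487·0 + (-0.3162)·3 = -0.9487.
u_2 = c_2 + 0.9487·q_1 = (1.0000, 0.9000, 2.7000).
‖u_2‖ = 3.0166, so q_2 = (0.3315, 0.2983, 0.8950).

q_2 = (0.3315, 0.2983, 0.8950)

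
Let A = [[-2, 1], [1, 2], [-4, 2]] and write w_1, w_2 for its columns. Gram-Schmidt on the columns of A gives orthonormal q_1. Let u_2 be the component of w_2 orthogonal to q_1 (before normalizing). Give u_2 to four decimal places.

w_1 = (-2, 1, -4); ‖w_1‖ = 4.5826, so q_1 = (-0.4364, 0.2182, -0.8729).
q_1·w_2 = (-0.4364)·1 + 0.2182·2 + (-0.8729)·2 = -1.7457.
u_2 = w_2 + 1.7457·q_1 = (0.2381, 2.3810, 0.4762).

u_2 = (0.2381, 2.3810, 0.4762)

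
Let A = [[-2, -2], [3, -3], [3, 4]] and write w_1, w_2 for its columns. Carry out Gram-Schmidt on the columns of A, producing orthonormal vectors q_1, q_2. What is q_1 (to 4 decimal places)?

w_1 = (-2, 3, 3); ‖w_1‖ = 4.6904, so q_1 = (-0.4264, 0.6396, 0.6396).

q_1 = (-0.4264, 0.6396, 0.6396)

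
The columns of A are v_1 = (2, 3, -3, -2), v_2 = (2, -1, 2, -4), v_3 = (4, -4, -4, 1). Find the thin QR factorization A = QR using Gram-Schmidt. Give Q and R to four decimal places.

v_1 = (2, 3, -3, -2); ‖v_1‖ = 5.0990, so q_1 = (0.3922, 0.5883, -0.5883, -0.3922).
q_1·v_2 = 0.3922·2 + 0.5883·(-1) + (-0.5883)·2 + (-0.3922)·(-4) = 0.5883.
u_2 = v_2 − 0.5883·q_1 = (1.7692, -1.3462, 2.3462, -3.7692).
‖u_2‖ = 4.9653, so q_2 = (0.3563, -0.2711, 0.4725, -0.7591).
q_1·v_3 = 0.3922·4 + 0.5883·(-4) + (-0.5883)·(-4) + (-0.3922)·1 = 1.1767; q_2·v_3 = 0.3563·4 + (-0.2711)·(-4) + 0.4725·(-4) + (-0.7591)·1 = -0.1394.
u_3 = v_3 − 1.1767·q_1 + 0.1394·q_2 = (3.5881, -4.7301, -3.2418, 1.3557).
‖u_3‖ = 6.8990, so q_3 = (0.5201, -0.6856, -0.4699, 0.1965).

Q = [[0.3922, 0.3563, 0.5201], [0.5883, -0.2711, -0.6856], [-0.5883, 0.4725, -0.4699], [-0.3922, -0.7591, 0.1965]], R = [[5.0990, 0.5883, 1.1767], [0.0000, 4.9653, -0.1394], [0.0000, 0.0000, 6.8990]]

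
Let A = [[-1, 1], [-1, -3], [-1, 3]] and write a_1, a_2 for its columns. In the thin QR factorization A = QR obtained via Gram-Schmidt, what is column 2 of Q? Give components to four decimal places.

a_1 = (-1, -1, -1); ‖a_1‖ = 1.7321, so e_1 = (-0.5774, -0.5774, -0.5774).
e_1·a_2 = (-0.5774)·1 + (-0.5774)·(-3) + (-0.5774)·3 = -0.5774.
u_2 = a_2 + 0.5774·e_1 = (0.6667, -3.3333, 2.6667).
‖u_2‖ = 4.3205, so e_2 = (0.1543, -0.7715, 0.6172).

e_2 = (0.1543, -0.7715, 0.6172)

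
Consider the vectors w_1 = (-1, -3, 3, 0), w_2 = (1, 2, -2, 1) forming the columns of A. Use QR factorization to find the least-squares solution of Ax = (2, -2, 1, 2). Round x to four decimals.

x = (2.0952, 2.5238)

w_1 = (-1, -3, 3, 0); ‖w_1‖ = 4.3589, so e_1 = (-0.2294, -0.6882, 0.6882, 0.0000).
e_1·w_2 = (-0.2294)·1 + (-0.6882)·2 + 0.6882·(-2) + 0.0000·1 = -2.9824.
u_2 = w_2 + 2.9824·e_1 = (0.3158, -0.0526, 0.0526, 1.0000).
‖u_2‖ = 1.0513, so e_2 = (0.3004, -0.0501, 0.0501, 0.9512).
Qᵀb = (1.6059, 2.6533).
Back-substitute: x_2 = 2.6533/1.0513 = 2.5238.
x_1 = (1.6059 + 2.9824·2.5238)/4.3589 = 2.0952.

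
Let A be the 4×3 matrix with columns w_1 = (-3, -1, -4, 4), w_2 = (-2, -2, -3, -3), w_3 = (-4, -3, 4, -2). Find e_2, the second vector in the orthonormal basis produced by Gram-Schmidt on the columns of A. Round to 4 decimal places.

e_2 = (-0.2888, -0.3658, -0.4524, -0.7604)

w_1 = (-3, -1, -4, 4); ‖w_1‖ = 6.4807, so e_1 = (-0.4629, -0.1543, -0.6172, 0.6172).
e_1·w_2 = (-0.4629)·(-2) + (-0.1543)·(-2) + (-0.6172)·(-3) + 0.6172·(-3) = 1.2344.
u_2 = w_2 − 1.2344·e_1 = (-1.4286, -1.8095, -2.2381, -3.7619).
‖u_2‖ = 4.9473, so e_2 = (-0.2888, -0.3658, -0.4524, -0.7604).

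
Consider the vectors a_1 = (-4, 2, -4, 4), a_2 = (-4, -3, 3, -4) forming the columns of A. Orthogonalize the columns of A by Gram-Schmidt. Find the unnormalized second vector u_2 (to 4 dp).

a_1 = (-4, 2, -4, 4); ‖a_1‖ = 7.2111, so e_1 = (-0.5547, 0.2774, -0.5547, 0.5547).
e_1·a_2 = (-0.5547)·(-4) + 0.2774·(-3) + (-0.5547)·3 + 0.5547·(-4) = -2.4962.
u_2 = a_2 + 2.4962·e_1 = (-5.3846, -2.3077, 1.6154, -2.6154).

u_2 = (-5.3846, -2.3077, 1.6154, -2.6154)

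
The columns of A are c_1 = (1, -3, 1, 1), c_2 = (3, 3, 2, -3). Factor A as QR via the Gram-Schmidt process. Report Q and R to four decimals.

c_1 = (1, -3, 1, 1); ‖c_1‖ = 3.4641, so q_1 = (0.2887, -0.8660, 0.2887, 0.2887).
q_1·c_2 = 0.2887·3 + (-0.8660)·3 + 0.2887·2 + 0.2887·(-3) = -2.0207.
u_2 = c_2 + 2.0207·q_1 = (3.5833, 1.2500, 2.5833, -2.4167).
‖u_2‖ = 5.1881, so q_2 = (0.6907, 0.2409, 0.4979, -0.4658).

Q = [[0.2887, 0.6907], [-0.8660, 0.2409], [0.2887, 0.4979], [0.2887, -0.4658]], R = [[3.4641, -2.0207], [0.0000, 5.1881]]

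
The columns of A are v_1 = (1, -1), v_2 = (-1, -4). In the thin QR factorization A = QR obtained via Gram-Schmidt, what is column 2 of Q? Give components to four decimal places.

e_2 = (-0.7071, -0.7071)

v_1 = (1, -1); ‖v_1‖ = 1.4142, so e_1 = (0.7071, -0.7071).
e_1·v_2 = 0.7071·(-1) + (-0.7071)·(-4) = 2.1213.
u_2 = v_2 − 2.1213·e_1 = (-2.5000, -2.5000).
‖u_2‖ = 3.5355, so e_2 = (-0.7071, -0.7071).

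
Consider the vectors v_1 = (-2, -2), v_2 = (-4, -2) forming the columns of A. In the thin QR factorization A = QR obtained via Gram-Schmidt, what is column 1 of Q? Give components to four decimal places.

v_1 = (-2, -2); ‖v_1‖ = 2.8284, so e_1 = (-0.7071, -0.7071).

e_1 = (-0.7071, -0.7071)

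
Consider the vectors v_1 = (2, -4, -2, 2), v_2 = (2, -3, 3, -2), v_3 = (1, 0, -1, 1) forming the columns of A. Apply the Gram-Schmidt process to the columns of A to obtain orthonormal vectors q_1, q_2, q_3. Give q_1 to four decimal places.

q_1 = (0.3780, -0.7559, -0.3780, 0.3780)

v_1 = (2, -4, -2, 2); ‖v_1‖ = 5.2915, so q_1 = (0.3780, -0.7559, -0.3780, 0.3780).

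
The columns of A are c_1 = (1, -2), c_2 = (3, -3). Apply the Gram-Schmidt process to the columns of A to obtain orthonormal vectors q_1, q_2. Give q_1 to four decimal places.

q_1 = (0.4472, -0.8944)

c_1 = (1, -2); ‖c_1‖ = 2.2361, so q_1 = (0.4472, -0.8944).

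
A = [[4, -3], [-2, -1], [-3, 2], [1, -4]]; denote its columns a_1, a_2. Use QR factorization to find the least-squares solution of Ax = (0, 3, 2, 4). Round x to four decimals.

x = (-1.0800, -1.2200)

a_1 = (4, -2, -3, 1); ‖a_1‖ = 5.4772, so q_1 = (0.7303, -0.3651, -0.5477, 0.1826).
q_1·a_2 = 0.7303·(-3) + (-0.3651)·(-1) + (-0.5477)·2 + 0.1826·(-4) = -3.6515.
u_2 = a_2 + 3.6515·q_1 = (-0.3333, -2.3333, 0.0000, -3.3333).
‖u_2‖ = 4.0825, so q_2 = (-0.0816, -0.5715, 0.0000, -0.8165).
Qᵀb = (-1.4606, -4.9806).
Back-substitute: x_2 = -4.9806/4.0825 = -1.2200.
x_1 = (-1.4606 + 3.6515·(-1.2200))/5.4772 = -1.0800.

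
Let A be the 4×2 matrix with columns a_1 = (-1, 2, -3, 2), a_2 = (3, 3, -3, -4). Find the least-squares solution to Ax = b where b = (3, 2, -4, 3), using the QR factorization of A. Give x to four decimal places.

x = (0.9987, 0.2559)

a_1 = (-1, 2, -3, 2); ‖a_1‖ = 4.2426, so q_1 = (-0.2357, 0.4714, -0.7071, 0.4714).
q_1·a_2 = (-0.2357)·3 + 0.4714·3 + (-0.7071)·(-3) + 0.4714·(-4) = 0.9428.
u_2 = a_2 − 0.9428·q_1 = (3.2222, 2.5556, -2.3333, -4.4444).
‖u_2‖ = 6.4893, so q_2 = (0.4965, 0.3938, -0.3596, -0.6849).
Qᵀb = (4.4783, 1.6609).
Back-substitute: x_2 = 1.6609/6.4893 = 0.2559.
x_1 = (4.4783 − 0.9428·0.2559)/4.2426 = 0.9987.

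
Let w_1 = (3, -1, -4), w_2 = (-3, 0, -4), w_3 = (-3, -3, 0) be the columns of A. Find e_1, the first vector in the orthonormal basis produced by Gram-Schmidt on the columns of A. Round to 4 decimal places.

w_1 = (3, -1, -4); ‖w_1‖ = 5.0990, so e_1 = (0.5883, -0.1961, -0.7845).

e_1 = (0.5883, -0.1961, -0.7845)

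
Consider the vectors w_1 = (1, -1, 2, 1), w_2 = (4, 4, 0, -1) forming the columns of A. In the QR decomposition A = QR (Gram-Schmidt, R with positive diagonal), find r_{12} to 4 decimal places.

r_{12} = -0.3780

q_1 = w_1/‖w_1‖ = (1, -1, 2, 1)/2.6458 = (0.3780, -0.3780, 0.7559, 0.3780).
r_{12} = q_1·w_2 = -0.3780.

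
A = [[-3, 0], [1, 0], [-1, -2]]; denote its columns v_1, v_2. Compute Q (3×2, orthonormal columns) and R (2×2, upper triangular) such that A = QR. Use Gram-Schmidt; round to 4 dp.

Q = [[-0.9045, 0.2860], [0.3015, -0.0953], [-0.3015, -0.9535]], R = [[3.3166, 0.6030], [0.0000, 1.9069]]

v_1 = (-3, 1, -1); ‖v_1‖ = 3.3166, so e_1 = (-0.9045, 0.3015, -0.3015).
e_1·v_2 = (-0.9045)·0 + 0.3015·0 + (-0.3015)·(-2) = 0.6030.
u_2 = v_2 − 0.6030·e_1 = (0.5455, -0.1818, -1.8182).
‖u_2‖ = 1.9069, so e_2 = (0.2860, -0.0953, -0.9535).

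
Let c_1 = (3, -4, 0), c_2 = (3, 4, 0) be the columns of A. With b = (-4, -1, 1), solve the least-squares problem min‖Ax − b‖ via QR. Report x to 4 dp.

x = (-0.5417, -0.7917)

c_1 = (3, -4, 0); ‖c_1‖ = 5.0000, so q_1 = (0.6000, -0.8000, 0.0000).
q_1·c_2 = 0.6000·3 + (-0.8000)·4 + 0.0000·0 = -1.4000.
u_2 = c_2 + 1.4000·q_1 = (3.8400, 2.8800, 0.0000).
‖u_2‖ = 4.8000, so q_2 = (0.8000, 0.6000, 0.0000).
Qᵀb = (-1.6000, -3.8000).
Back-substitute: x_2 = -3.8000/4.8000 = -0.7917.
x_1 = (-1.6000 + 1.4000·(-0.7917))/5.0000 = -0.5417.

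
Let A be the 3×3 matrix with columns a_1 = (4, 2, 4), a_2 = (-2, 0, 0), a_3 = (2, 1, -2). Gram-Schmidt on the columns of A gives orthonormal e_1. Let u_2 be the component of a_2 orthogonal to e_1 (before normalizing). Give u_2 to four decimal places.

a_1 = (4, 2, 4); ‖a_1‖ = 6.0000, so e_1 = (0.6667, 0.3333, 0.6667).
e_1·a_2 = 0.6667·(-2) + 0.3333·0 + 0.6667·0 = -1.3333.
u_2 = a_2 + 1.3333·e_1 = (-1.1111, 0.4444, 0.8889).

u_2 = (-1.1111, 0.4444, 0.8889)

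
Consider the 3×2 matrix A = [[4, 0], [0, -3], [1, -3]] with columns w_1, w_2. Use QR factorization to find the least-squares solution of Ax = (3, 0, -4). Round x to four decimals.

x = (0.6061, 0.7677)

e_1 = w_1/‖w_1‖ = (4, 0, 1)/4.1231 = (0.9701, 0.0000, 0.2425).
r_{12} = e_1·w_2 = -0.7276.
u_2 = w_2 + 0.7276·e_1 = (0.7059, -3.0000, -2.8235).
‖u_2‖ = 4.1798, so e_2 = (0.1689, -0.7177, -0.6755).
Qᵀb = (1.9403, 3.2087).
Back-substitute: x_2 = 3.2087/4.1798 = 0.7677.
x_1 = (1.9403 + 0.7276·0.7677)/4.1231 = 0.6061.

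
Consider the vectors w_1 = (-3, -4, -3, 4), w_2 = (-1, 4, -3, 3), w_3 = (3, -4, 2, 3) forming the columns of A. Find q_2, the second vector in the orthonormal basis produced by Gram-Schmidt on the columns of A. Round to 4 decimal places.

q_2 = (-0.0895, 0.7991, -0.4340, 0.4064)

w_1 = (-3, -4, -3, 4); ‖w_1‖ = 7.0711, so q_1 = (-0.4243, -0.5657, -0.4243, 0.5657).
q_1·w_2 = (-0.4243)·(-1) + (-0.5657)·4 + (-0.4243)·(-3) + 0.5657·3 = 1.1314.
u_2 = w_2 − 1.1314·q_1 = (-0.5200, 4.6400, -2.5200, 2.3600).
‖u_2‖ = 5.8069, so q_2 = (-0.0895, 0.7991, -0.4340, 0.4064).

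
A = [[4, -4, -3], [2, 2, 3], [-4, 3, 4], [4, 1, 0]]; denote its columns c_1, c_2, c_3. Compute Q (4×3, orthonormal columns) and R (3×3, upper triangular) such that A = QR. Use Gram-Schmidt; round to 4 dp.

Q = [[0.5547, -0.5212, 0.5415], [0.2774, 0.5863, 0.5939], [-0.5547, 0.3094, 0.4542], [0.5547, 0.5375, -0.3843]], R = [[7.2111, -2.7735, -3.0509], [0.0000, 4.7231, 4.5602], [0.0000, 0.0000, 1.9740]]

q_1 = c_1/‖c_1‖ = (4, 2, -4, 4)/7.2111 = (0.5547, 0.2774, -0.5547, 0.5547).
r_{12} = q_1·c_2 = -2.7735.
u_2 = c_2 + 2.7735·q_1 = (-2.4615, 2.7692, 1.4615, 2.5385).
‖u_2‖ = 4.7231, so q_2 = (-0.5212, 0.5863, 0.3094, 0.5375).
r_{13} = q_1·c_3 = -3.0509; r_{23} = q_2·c_3 = 4.5602.
u_3 = c_3 + 3.0509·q_1 − 4.5602·q_2 = (1.0690, 1.1724, 0.8966, -0.7586).
‖u_3‖ = 1.9740, so q_3 = (0.5415, 0.5939, 0.4542, -0.3843).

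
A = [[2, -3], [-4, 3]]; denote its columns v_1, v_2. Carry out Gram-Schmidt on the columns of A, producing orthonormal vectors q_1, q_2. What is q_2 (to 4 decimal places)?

q_1 = v_1/‖v_1‖ = (2, -4)/4.4721 = (0.4472, -0.8944).
r_{12} = q_1·v_2 = -4.0249.
u_2 = v_2 + 4.0249·q_1 = (-1.2000, -0.6000).
‖u_2‖ = 1.3416, so q_2 = (-0.8944, -0.4472).

q_2 = (-0.8944, -0.4472)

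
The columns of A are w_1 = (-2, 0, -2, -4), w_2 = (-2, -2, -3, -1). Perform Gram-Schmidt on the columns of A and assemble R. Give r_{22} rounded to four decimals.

r_{22} = 3.1358

w_1 = (-2, 0, -2, -4); ‖w_1‖ = 4.8990, so e_1 = (-0.4082, 0.0000, -0.4082, -0.8165).
e_1·w_2 = (-0.4082)·(-2) + 0.0000·(-2) + (-0.4082)·(-3) + (-0.8165)·(-1) = 2.8577.
u_2 = w_2 − 2.8577·e_1 = (-0.8333, -2.0000, -1.8333, 1.3333).
r_{22} = ‖u_2‖ = 3.1358.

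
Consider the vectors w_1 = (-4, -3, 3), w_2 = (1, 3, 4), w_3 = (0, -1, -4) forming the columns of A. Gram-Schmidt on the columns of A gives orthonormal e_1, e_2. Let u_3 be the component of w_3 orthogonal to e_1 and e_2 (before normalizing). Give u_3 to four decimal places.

u_3 = (-0.4043, 0.3658, -0.1733)

w_1 = (-4, -3, 3); ‖w_1‖ = 5.8310, so e_1 = (-0.6860, -0.5145, 0.5145).
e_1·w_2 = (-0.6860)·1 + (-0.5145)·3 + 0.5145·4 = -0.1715.
u_2 = w_2 + 0.1715·e_1 = (0.8824, 2.9118, 4.0882).
‖u_2‖ = 5.0961, so e_2 = (0.1731, 0.5714, 0.8022).
e_1·w_3 = (-0.6860)·0 + (-0.5145)·(-1) + 0.5145·(-4) = -1.5435; e_2·w_3 = 0.1731·0 + 0.5714·(-1) + 0.8022·(-4) = -3.7803.
u_3 = w_3 + 1.5435·e_1 + 3.7803·e_2 = (-0.4043, 0.3658, -0.1733).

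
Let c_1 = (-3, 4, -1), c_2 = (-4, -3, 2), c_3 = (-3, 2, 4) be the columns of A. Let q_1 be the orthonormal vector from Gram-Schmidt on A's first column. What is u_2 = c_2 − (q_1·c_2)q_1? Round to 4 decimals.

u_2 = (-4.2308, -2.6923, 1.9231)

c_1 = (-3, 4, -1); ‖c_1‖ = 5.0990, so q_1 = (-0.5883, 0.7845, -0.1961).
q_1·c_2 = (-0.5883)·(-4) + 0.7845·(-3) + (-0.1961)·2 = -0.3922.
u_2 = c_2 + 0.3922·q_1 = (-4.2308, -2.6923, 1.9231).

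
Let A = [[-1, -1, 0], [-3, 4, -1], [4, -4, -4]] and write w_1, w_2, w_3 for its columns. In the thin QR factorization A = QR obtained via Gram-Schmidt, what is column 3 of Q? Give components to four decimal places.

e_1 = w_1/‖w_1‖ = (-1, -3, 4)/5.0990 = (-0.1961, -0.5883, 0.7845).
r_{12} = e_1·w_2 = -5.2951.
u_2 = w_2 + 5.2951·e_1 = (-2.0385, 0.8846, 0.1538).
‖u_2‖ = 2.2275, so e_2 = (-0.9152, 0.3971, 0.0691).
r_{13} = e_1·w_3 = -2.5495; r_{23} = e_2·w_3 = -0.6734.
u_3 = w_3 + 2.5495·e_1 + 0.6734·e_2 = (-1.1163, -2.2326, -1.9535).
‖u_3‖ = 3.1696, so e_3 = (-0.3522, -0.7044, -0.6163).

e_3 = (-0.3522, -0.7044, -0.6163)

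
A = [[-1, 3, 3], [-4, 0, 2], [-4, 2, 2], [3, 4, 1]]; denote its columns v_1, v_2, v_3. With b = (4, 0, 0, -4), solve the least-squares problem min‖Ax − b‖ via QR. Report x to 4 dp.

x = (0.7111, -1.7778, 2.7556)

v_1 = (-1, -4, -4, 3); ‖v_1‖ = 6.4807, so e_1 = (-0.1543, -0.6172, -0.6172, 0.4629).
e_1·v_2 = (-0.1543)·3 + (-0.6172)·0 + (-0.6172)·2 + 0.4629·4 = 0.1543.
u_2 = v_2 − 0.1543·e_1 = (3.0238, 0.0952, 2.0952, 3.9286).
‖u_2‖ = 5.3830, so e_2 = (0.5617, 0.0177, 0.3892, 0.7298).
e_1·v_3 = (-0.1543)·3 + (-0.6172)·2 + (-0.6172)·2 + 0.4629·1 = -2.4689; e_2·v_3 = 0.5617·3 + 0.0177·2 + 0.3892·2 + 0.7298·1 = 3.2289.
u_3 = v_3 + 2.4689·e_1 − 3.2289·e_2 = (0.8053, 0.4191, -0.7806, -0.2136).
‖u_3‖ = 1.2162, so e_3 = (0.6621, 0.3446, -0.6419, -0.1757).
Qᵀb = (-2.4689, -0.6723, 3.3512).
Back-substitute: x_3 = 3.3512/1.2162 = 2.7556.
x_2 = (-0.6723 − 3.2289·2.7556)/5.3830 = -1.7778.
x_1 = (-2.4689 − 0.1543·(-1.7778) + 2.4689·2.7556)/6.4807 = 0.7111.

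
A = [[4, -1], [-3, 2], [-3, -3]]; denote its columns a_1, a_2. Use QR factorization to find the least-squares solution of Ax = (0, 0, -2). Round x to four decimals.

x = (0.1895, 0.4421)

a_1 = (4, -3, -3); ‖a_1‖ = 5.8310, so e_1 = (0.6860, -0.5145, -0.5145).
e_1·a_2 = 0.6860·(-1) + (-0.5145)·2 + (-0.5145)·(-3) = -0.1715.
u_2 = a_2 + 0.1715·e_1 = (-0.8824, 1.9118, -3.0882).
‖u_2‖ = 3.7377, so e_2 = (-0.2361, 0.5115, -0.8262).
Qᵀb = (1.0290, 1.6525).
Back-substitute: x_2 = 1.6525/3.7377 = 0.4421.
x_1 = (1.0290 + 0.1715·0.4421)/5.8310 = 0.1895.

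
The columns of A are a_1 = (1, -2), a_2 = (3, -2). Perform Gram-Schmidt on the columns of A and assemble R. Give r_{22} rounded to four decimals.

a_1 = (1, -2); ‖a_1‖ = 2.2361, so q_1 = (0.4472, -0.8944).
q_1·a_2 = 0.4472·3 + (-0.8944)·(-2) = 3.1305.
u_2 = a_2 − 3.1305·q_1 = (1.6000, 0.8000).
r_{22} = ‖u_2‖ = 1.7889.

r_{22} = 1.7889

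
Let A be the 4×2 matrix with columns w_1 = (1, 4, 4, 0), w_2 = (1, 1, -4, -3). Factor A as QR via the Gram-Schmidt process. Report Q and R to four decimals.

Q = [[0.1741, 0.2760], [0.6963, 0.4830], [0.6963, -0.5521], [0.0000, -0.6211]], R = [[5.7446, -1.9149], [0.0000, 4.8305]]

q_1 = w_1/‖w_1‖ = (1, 4, 4, 0)/5.7446 = (0.1741, 0.6963, 0.6963, 0.0000).
r_{12} = q_1·w_2 = -1.9149.
u_2 = w_2 + 1.9149·q_1 = (1.3333, 2.3333, -2.6667, -3.0000).
‖u_2‖ = 4.8305, so q_2 = (0.2760, 0.4830, -0.5521, -0.6211).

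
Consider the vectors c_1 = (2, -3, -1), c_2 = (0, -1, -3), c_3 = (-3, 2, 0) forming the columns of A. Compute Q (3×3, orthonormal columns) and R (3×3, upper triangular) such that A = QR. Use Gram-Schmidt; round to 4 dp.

e_1 = c_1/‖c_1‖ = (2, -3, -1)/3.7417 = (0.5345, -0.8018, -0.2673).
r_{12} = e_1·c_2 = 1.6036.
u_2 = c_2 − 1.6036·e_1 = (-0.8571, 0.2857, -2.5714).
‖u_2‖ = 2.7255, so e_2 = (-0.3145, 0.1048, -0.9435).
r_{13} = e_1·c_3 = -3.2071; r_{23} = e_2·c_3 = 1.1531.
u_3 = c_3 + 3.2071·e_1 − 1.1531·e_2 = (-0.9231, -0.6923, 0.2308).
‖u_3‖ = 1.1767, so e_3 = (-0.7845, -0.5883, 0.1961).

Q = [[0.5345, -0.3145, -0.7845], [-0.8018, 0.1048, -0.5883], [-0.2673, -0.9435, 0.1961]], R = [[3.7417, 1.6036, -3.2071], [0.0000, 2.7255, 1.1531], [0.0000, 0.0000, 1.1767]]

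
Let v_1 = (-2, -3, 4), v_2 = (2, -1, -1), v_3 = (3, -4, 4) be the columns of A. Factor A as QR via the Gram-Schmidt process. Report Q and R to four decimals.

Q = [[-0.3714, 0.7302, 0.5735], [-0.5571, -0.6694, 0.4915], [0.7428, -0.1369, 0.6554]], R = [[5.3852, -0.9285, 4.0853], [0.0000, 2.2667, 4.3204], [0.0000, 0.0000, 2.3758]]

v_1 = (-2, -3, 4); ‖v_1‖ = 5.3852, so e_1 = (-0.3714, -0.5571, 0.7428).
e_1·v_2 = (-0.3714)·2 + (-0.5571)·(-1) + 0.7428·(-1) = -0.9285.
u_2 = v_2 + 0.9285·e_1 = (1.6552, -1.5172, -0.3103).
‖u_2‖ = 2.2667, so e_2 = (0.7302, -0.6694, -0.1369).
e_1·v_3 = (-0.3714)·3 + (-0.5571)·(-4) + 0.7428·4 = 4.0853; e_2·v_3 = 0.7302·3 + (-0.6694)·(-4) + (-0.1369)·4 = 4.3204.
u_3 = v_3 − 4.0853·e_1 − 4.3204·e_2 = (1.3624, 1.1678, 1.5570).
‖u_3‖ = 2.3758, so e_3 = (0.5735, 0.4915, 0.6554).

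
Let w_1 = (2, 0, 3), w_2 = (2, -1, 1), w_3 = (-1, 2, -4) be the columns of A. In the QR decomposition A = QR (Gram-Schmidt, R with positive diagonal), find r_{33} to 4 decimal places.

r_{33} = 2.4140

q_1 = w_1/‖w_1‖ = (2, 0, 3)/3.6056 = (0.5547, 0.0000, 0.8321).
r_{12} = q_1·w_2 = 1.9415.
u_2 = w_2 − 1.9415·q_1 = (0.9231, -1.0000, -0.6154).
‖u_2‖ = 1.4936, so q_2 = (0.6180, -0.6695, -0.4120).
r_{13} = q_1·w_3 = -3.8829; r_{23} = q_2·w_3 = -0.3090.
u_3 = w_3 + 3.8829·q_1 + 0.3090·q_2 = (1.3448, 1.7931, -0.8966).
r_{33} = ‖u_3‖ = 2.4140.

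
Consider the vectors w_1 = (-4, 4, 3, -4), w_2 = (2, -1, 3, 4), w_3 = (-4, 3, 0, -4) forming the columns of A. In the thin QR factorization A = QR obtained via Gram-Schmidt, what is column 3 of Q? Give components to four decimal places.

q_3 = (-0.7245, 0.1103, -0.2966, 0.6123)

w_1 = (-4, 4, 3, -4); ‖w_1‖ = 7.5498, so q_1 = (-0.5298, 0.5298, 0.3974, -0.5298).
q_1·w_2 = (-0.5298)·2 + 0.5298·(-1) + 0.3974·3 + (-0.5298)·4 = -2.5166.
u_2 = w_2 + 2.5166·q_1 = (0.6667, 0.3333, 4.0000, 2.6667).
‖u_2‖ = 4.8648, so q_2 = (0.1370, 0.0685, 0.8222, 0.5482).
q_1·w_3 = (-0.5298)·(-4) + 0.5298·3 + 0.3974·0 + (-0.5298)·(-4) = 5.8279; q_2·w_3 = 0.1370·(-4) + 0.0685·3 + 0.8222·0 + 0.5482·(-4) = -2.5352.
u_3 = w_3 − 5.8279·q_1 + 2.5352·q_2 = (-0.5649, 0.0860, -0.2313, 0.4774).
‖u_3‖ = 0.7797, so q_3 = (-0.7245, 0.1103, -0.2966, 0.6123).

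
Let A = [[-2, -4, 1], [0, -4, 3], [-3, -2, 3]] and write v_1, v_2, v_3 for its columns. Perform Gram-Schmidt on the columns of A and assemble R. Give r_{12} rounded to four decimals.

r_{12} = 3.8829

v_1 = (-2, 0, -3); ‖v_1‖ = 3.6056, so e_1 = (-0.5547, 0.0000, -0.8321).
r_{12} = e_1·v_2 = 3.8829.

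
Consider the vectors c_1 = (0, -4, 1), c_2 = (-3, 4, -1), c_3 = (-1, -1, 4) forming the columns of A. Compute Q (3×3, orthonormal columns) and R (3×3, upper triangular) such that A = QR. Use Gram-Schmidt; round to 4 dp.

Q = [[0.0000, -1.0000, 0.0000], [-0.9701, 0.0000, 0.2425], [0.2425, 0.0000, 0.9701]], R = [[4.1231, -4.1231, 1.9403], [0.0000, 3.0000, 1.0000], [0.0000, 0.0000, 3.6380]]

q_1 = c_1/‖c_1‖ = (0, -4, 1)/4.1231 = (0.0000, -0.9701, 0.2425).
r_{12} = q_1·c_2 = -4.1231.
u_2 = c_2 + 4.1231·q_1 = (-3.0000, 0.0000, 0.0000).
‖u_2‖ = 3.0000, so q_2 = (-1.0000, 0.0000, 0.0000).
r_{13} = q_1·c_3 = 1.9403; r_{23} = q_2·c_3 = 1.0000.
u_3 = c_3 − 1.9403·q_1 − 1.0000·q_2 = (0.0000, 0.8824, 3.5294).
‖u_3‖ = 3.6380, so q_3 = (0.0000, 0.2425, 0.9701).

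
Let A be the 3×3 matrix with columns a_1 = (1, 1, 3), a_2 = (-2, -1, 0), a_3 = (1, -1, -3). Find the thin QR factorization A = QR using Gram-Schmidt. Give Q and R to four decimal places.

Q = [[0.3015, -0.8447, 0.4423], [0.3015, -0.3556, -0.8847], [0.9045, 0.4001, 0.1474]], R = [[3.3166, -0.9045, -2.7136], [0.0000, 2.0449, -1.6893], [0.0000, 0.0000, 0.8847]]

a_1 = (1, 1, 3); ‖a_1‖ = 3.3166, so e_1 = (0.3015, 0.3015, 0.9045).
e_1·a_2 = 0.3015·(-2) + 0.3015·(-1) + 0.9045·0 = -0.9045.
u_2 = a_2 + 0.9045·e_1 = (-1.7273, -0.7273, 0.8182).
‖u_2‖ = 2.0449, so e_2 = (-0.8447, -0.3556, 0.4001).
e_1·a_3 = 0.3015·1 + 0.3015·(-1) + 0.9045·(-3) = -2.7136; e_2·a_3 = (-0.8447)·1 + (-0.3556)·(-1) + 0.4001·(-3) = -1.6893.
u_3 = a_3 + 2.7136·e_1 + 1.6893·e_2 = (0.3913, -0.7826, 0.1304).
‖u_3‖ = 0.8847, so e_3 = (0.4423, -0.8847, 0.1474).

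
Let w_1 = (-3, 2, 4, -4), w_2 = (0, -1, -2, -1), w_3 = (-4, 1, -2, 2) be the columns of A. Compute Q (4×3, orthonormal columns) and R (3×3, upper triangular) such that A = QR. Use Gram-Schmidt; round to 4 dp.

w_1 = (-3, 2, 4, -4); ‖w_1‖ = 6.7082, so e_1 = (-0.4472, 0.2981, 0.5963, -0.5963).
e_1·w_2 = (-0.4472)·0 + 0.2981·(-1) + 0.5963·(-2) + (-0.5963)·(-1) = -0.8944.
u_2 = w_2 + 0.8944·e_1 = (-0.4000, -0.7333, -1.4667, -1.5333).
‖u_2‖ = 2.2804, so e_2 = (-0.1754, -0.3216, -0.6432, -0.6724).
e_1·w_3 = (-0.4472)·(-4) + 0.2981·1 + 0.5963·(-2) + (-0.5963)·2 = -0.2981; e_2·w_3 = (-0.1754)·(-4) + (-0.3216)·1 + (-0.6432)·(-2) + (-0.6724)·2 = 0.3216.
u_3 = w_3 + 0.2981·e_1 − 0.3216·e_2 = (-4.0769, 1.1923, -1.6154, 2.0385).
‖u_3‖ = 4.9807, so e_3 = (-0.8185, 0.2394, -0.3243, 0.4093).

Q = [[-0.4472, -0.1754, -0.8185], [0.2981, -0.3216, 0.2394], [0.5963, -0.6432, -0.3243], [-0.5963, -0.6724, 0.4093]], R = [[6.7082, -0.8944, -0.2981], [0.0000, 2.2804, 0.3216], [0.0000, 0.0000, 4.9807]]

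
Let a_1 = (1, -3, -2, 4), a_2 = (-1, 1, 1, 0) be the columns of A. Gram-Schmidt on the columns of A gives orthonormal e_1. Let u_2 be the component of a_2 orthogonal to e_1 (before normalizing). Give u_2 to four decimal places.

a_1 = (1, -3, -2, 4); ‖a_1‖ = 5.4772, so e_1 = (0.1826, -0.5477, -0.3651, 0.7303).
e_1·a_2 = 0.1826·(-1) + (-0.5477)·1 + (-0.3651)·1 + 0.7303·0 = -1.0954.
u_2 = a_2 + 1.0954·e_1 = (-0.8000, 0.4000, 0.6000, 0.8000).

u_2 = (-0.8000, 0.4000, 0.6000, 0.8000)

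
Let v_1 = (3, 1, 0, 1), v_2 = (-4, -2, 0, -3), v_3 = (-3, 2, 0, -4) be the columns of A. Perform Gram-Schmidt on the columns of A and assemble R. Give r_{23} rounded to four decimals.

v_1 = (3, 1, 0, 1); ‖v_1‖ = 3.3166, so q_1 = (0.9045, 0.3015, 0.0000, 0.3015).
q_1·v_2 = 0.9045·(-4) + 0.3015·(-2) + 0.0000·0 + 0.3015·(-3) = -5.1257.
u_2 = v_2 + 5.1257·q_1 = (0.6364, -0.4545, 0.0000, -1.4545).
‖u_2‖ = 1.6514, so q_2 = (0.3853, -0.2752, 0.0000, -0.8808).
r_{23} = q_2·v_3 = 1.8166.

r_{23} = 1.8166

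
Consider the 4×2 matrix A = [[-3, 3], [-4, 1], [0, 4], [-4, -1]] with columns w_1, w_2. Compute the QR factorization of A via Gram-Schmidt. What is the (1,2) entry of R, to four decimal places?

w_1 = (-3, -4, 0, -4); ‖w_1‖ = 6.4031, so q_1 = (-0.4685, -0.6247, 0.0000, -0.6247).
r_{12} = q_1·w_2 = -1.4056.

r_{12} = -1.4056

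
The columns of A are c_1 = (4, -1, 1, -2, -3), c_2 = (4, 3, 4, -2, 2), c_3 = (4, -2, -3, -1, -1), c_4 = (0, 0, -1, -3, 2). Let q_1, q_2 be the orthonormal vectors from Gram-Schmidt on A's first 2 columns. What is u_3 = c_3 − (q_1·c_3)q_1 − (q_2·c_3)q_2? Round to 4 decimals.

u_3 = (1.9969, -0.3802, -2.6615, 0.0015, 1.9011)

c_1 = (4, -1, 1, -2, -3); ‖c_1‖ = 5.5678, so q_1 = (0.7184, -0.1796, 0.1796, -0.3592, -0.5388).
q_1·c_2 = 0.7184·4 + (-0.1796)·3 + 0.1796·4 + (-0.3592)·(-2) + (-0.5388)·2 = 2.6941.
u_2 = c_2 − 2.6941·q_1 = (2.0645, 3.4839, 3.5161, -1.0323, 3.4516).
‖u_2‖ = 6.4608, so q_2 = (0.3195, 0.5392, 0.5442, -0.1598, 0.5342).
q_1·c_3 = 0.7184·4 + (-0.1796)·(-2) + 0.1796·(-3) + (-0.3592)·(-1) + (-0.5388)·(-1) = 3.5921; q_2·c_3 = 0.3195·4 + 0.5392·(-2) + 0.5442·(-3) + (-0.1598)·(-1) + 0.5342·(-1) = -1.8074.
u_3 = c_3 − 3.5921·q_1 + 1.8074·q_2 = (1.9969, -0.3802, -2.6615, 0.0015, 1.9011).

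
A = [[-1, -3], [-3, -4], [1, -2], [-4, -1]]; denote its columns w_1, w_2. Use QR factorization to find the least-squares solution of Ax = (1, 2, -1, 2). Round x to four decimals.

q_1 = w_1/‖w_1‖ = (-1, -3, 1, -4)/5.1962 = (-0.1925, -0.5774, 0.1925, -0.7698).
r_{12} = q_1·w_2 = 3.2717.
u_2 = w_2 − 3.2717·q_1 = (-2.3704, -2.1111, -2.6296, 1.5185).
‖u_2‖ = 4.3928, so q_2 = (-0.5396, -0.4806, -0.5986, 0.3457).
Qᵀb = (-3.0792, -0.2108).
Back-substitute: x_2 = -0.2108/4.3928 = -0.0480.
x_1 = (-3.0792 − 3.2717·(-0.0480))/5.1962 = -0.5624.

x = (-0.5624, -0.0480)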